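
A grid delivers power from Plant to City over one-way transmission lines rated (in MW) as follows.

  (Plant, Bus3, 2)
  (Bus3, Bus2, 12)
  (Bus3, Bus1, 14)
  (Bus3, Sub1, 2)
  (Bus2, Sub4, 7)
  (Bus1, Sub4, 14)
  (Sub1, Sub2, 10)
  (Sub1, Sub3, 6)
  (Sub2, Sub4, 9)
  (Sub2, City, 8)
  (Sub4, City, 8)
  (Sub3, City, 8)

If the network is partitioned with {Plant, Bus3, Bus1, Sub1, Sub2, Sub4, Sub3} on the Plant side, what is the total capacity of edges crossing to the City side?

36

Edges leaving {Plant, Bus3, Bus1, Sub1, Sub2, Sub4, Sub3}: Bus3→Bus2 (12), Sub2→City (8), Sub4→City (8), Sub3→City (8).
Cut capacity = 12 + 8 + 8 + 8 = 36.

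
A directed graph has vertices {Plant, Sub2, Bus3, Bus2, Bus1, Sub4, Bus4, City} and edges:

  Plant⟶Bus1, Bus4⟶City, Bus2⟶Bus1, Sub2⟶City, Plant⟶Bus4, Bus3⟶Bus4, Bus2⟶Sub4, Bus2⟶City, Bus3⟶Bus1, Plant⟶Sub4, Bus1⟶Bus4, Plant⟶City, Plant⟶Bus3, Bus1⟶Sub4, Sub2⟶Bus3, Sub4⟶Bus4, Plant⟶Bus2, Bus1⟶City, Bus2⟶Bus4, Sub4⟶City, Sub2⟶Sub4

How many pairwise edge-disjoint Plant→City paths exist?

5

Assign every edge capacity 1; by Menger, the answer equals the max flow.
Path Plant→City (+1); total 1.
Path Plant→Bus2→City (+1); total 2.
Path Plant→Bus1→City (+1); total 3.
Path Plant→Sub4→City (+1); total 4.
Path Plant→Bus4→City (+1); total 5.
No residual Plant→City path; max flow = 5.
Certifying cut of size 5: {Bus1→City, Bus4→City, Plant→Bus2, Plant→City, Sub4→City}.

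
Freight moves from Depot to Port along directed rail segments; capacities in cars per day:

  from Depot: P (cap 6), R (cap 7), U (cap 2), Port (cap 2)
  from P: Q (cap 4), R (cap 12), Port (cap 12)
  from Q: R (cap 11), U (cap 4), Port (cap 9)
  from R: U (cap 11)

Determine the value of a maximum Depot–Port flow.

8

Augment Depot→Port: bottleneck 2, flow now 2.
Augment Depot→P→Port: bottleneck 6, flow now 8.
No augmenting path remains; maximum flow = 8.
In the residual graph, reachable from Depot: {Depot, R, U}.
Min-cut edges: Depot→P (6), Depot→Port (2); capacity 6 + 2 = 8.
This cut is saturated, so no flow can exceed 8.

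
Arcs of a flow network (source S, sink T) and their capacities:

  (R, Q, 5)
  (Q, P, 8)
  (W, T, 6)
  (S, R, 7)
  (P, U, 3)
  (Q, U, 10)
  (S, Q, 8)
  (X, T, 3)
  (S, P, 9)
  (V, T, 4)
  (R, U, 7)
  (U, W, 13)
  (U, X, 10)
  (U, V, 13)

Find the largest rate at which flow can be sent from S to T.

Augment S→P→U→V→T: bottleneck 3, flow now 3.
Augment S→Q→U→V→T: bottleneck 1, flow now 4.
Augment S→Q→U→W→T: bottleneck 6, flow now 10.
Augment S→Q→U→X→T: bottleneck 1, flow now 11.
Augment S→R→U→X→T: bottleneck 2, flow now 13.
No augmenting path remains; maximum flow = 13.
In the residual graph, reachable from S: {S, P, Q, R, U, V, W, X}.
Min-cut edges: V→T (4), W→T (6), X→T (3); capacity 4 + 6 + 3 = 13.
This cut is saturated, so no flow can exceed 13.

13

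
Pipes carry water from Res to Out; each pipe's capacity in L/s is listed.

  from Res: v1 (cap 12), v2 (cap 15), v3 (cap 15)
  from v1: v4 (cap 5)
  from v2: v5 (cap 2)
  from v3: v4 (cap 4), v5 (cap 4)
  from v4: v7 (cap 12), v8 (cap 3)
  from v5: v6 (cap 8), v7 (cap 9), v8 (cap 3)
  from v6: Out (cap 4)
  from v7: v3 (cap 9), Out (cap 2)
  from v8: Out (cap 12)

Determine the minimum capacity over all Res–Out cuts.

Augment Res→v1→v4→v7→Out: bottleneck 2, flow now 2.
Augment Res→v1→v4→v8→Out: bottleneck 3, flow now 5.
Augment Res→v2→v5→v6→Out: bottleneck 2, flow now 7.
Augment Res→v3→v5→v6→Out: bottleneck 2, flow now 9.
Augment Res→v3→v5→v8→Out: bottleneck 2, flow now 11.
No augmenting path remains; maximum flow = 11.
By max-flow min-cut, the minimum cut capacity equals the max flow.
In the residual graph, reachable from Res: {Res, v1, v2, v3, v4, v7}.
Min-cut edges: v2→v5 (2), v3→v5 (4), v4→v8 (3), v7→Out (2); capacity 2 + 4 + 3 + 2 = 11.

11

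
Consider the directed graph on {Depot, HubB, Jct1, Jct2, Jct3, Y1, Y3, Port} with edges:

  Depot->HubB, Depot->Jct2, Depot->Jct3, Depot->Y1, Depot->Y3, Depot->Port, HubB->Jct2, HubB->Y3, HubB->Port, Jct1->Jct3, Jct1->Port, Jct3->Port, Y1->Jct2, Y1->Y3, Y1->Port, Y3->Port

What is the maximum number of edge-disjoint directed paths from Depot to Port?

Assign every edge capacity 1; by Menger, the answer equals the max flow.
Path Depot→Port (+1); total 1.
Path Depot→HubB→Port (+1); total 2.
Path Depot→Jct3→Port (+1); total 3.
Path Depot→Y1→Port (+1); total 4.
Path Depot→Y3→Port (+1); total 5.
No residual Depot→Port path; max flow = 5.
Certifying cut of size 5: {Depot→HubB, Depot→Jct3, Depot→Port, Depot→Y1, Depot→Y3}.

5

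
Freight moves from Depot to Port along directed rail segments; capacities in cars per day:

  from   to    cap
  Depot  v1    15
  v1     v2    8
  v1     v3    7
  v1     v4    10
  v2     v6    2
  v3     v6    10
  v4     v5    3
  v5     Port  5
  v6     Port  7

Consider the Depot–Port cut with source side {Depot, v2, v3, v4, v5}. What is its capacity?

Edges leaving {Depot, v2, v3, v4, v5}: Depot→v1 (15), v2→v6 (2), v3→v6 (10), v5→Port (5).
Cut capacity = 15 + 2 + 10 + 5 = 32.

32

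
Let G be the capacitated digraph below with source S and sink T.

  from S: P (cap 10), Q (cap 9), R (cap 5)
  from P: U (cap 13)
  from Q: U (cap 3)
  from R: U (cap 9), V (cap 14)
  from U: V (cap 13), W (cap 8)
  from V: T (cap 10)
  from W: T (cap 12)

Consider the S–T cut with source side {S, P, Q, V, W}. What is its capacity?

43

Edges leaving {S, P, Q, V, W}: S→R (5), P→U (13), Q→U (3), V→T (10), W→T (12).
Cut capacity = 5 + 13 + 3 + 10 + 12 = 43.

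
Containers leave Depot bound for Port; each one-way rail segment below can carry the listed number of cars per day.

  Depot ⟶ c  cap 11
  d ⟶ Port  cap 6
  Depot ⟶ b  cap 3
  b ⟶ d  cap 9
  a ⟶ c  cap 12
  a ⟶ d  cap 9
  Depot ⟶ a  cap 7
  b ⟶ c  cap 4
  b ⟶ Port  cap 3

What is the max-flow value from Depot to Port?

9

Augment Depot→b→Port: bottleneck 3, flow now 3.
Augment Depot→a→d→Port: bottleneck 6, flow now 9.
No augmenting path remains; maximum flow = 9.
In the residual graph, reachable from Depot: {Depot, a, c, d}.
Min-cut edges: Depot→b (3), d→Port (6); capacity 3 + 6 = 9.
This cut is saturated, so no flow can exceed 9.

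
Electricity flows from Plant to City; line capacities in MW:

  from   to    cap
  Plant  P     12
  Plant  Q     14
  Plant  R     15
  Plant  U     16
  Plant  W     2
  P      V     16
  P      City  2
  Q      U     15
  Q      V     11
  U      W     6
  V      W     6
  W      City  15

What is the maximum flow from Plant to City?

Augment Plant→P→City: bottleneck 2, flow now 2.
Augment Plant→W→City: bottleneck 2, flow now 4.
Augment Plant→U→W→City: bottleneck 6, flow now 10.
Augment Plant→P→V→W→City: bottleneck 6, flow now 16.
No augmenting path remains; maximum flow = 16.
In the residual graph, reachable from Plant: {Plant, P, Q, R, U, V}.
Min-cut edges: Plant→W (2), P→City (2), U→W (6), V→W (6); capacity 2 + 2 + 6 + 6 = 16.
This cut is saturated, so no flow can exceed 16.

16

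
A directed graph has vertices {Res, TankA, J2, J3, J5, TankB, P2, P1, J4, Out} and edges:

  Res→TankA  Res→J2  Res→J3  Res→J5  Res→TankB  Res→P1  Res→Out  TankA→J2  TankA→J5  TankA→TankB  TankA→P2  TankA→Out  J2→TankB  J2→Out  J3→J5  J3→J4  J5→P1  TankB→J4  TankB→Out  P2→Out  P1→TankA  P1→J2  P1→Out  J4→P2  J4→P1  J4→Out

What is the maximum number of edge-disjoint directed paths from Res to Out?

7

Assign every edge capacity 1; by Menger, the answer equals the max flow.
Path Res→Out (+1); total 1.
Path Res→TankA→Out (+1); total 2.
Path Res→J2→Out (+1); total 3.
Path Res→TankB→Out (+1); total 4.
Path Res→P1→Out (+1); total 5.
Path Res→J3→J4→Out (+1); total 6.
Path Res→J5→P1→TankA→P2→Out (+1); total 7.
No residual Res→Out path; max flow = 7.
Certifying cut of size 7: {Res→J2, Res→J3, Res→J5, Res→Out, Res→P1, Res→TankA, Res→TankB}.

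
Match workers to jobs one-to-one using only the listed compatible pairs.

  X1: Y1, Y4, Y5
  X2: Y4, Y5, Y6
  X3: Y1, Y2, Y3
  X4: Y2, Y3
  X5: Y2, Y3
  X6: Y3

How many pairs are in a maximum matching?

Unit-capacity flow: source→left, listed edges, right→sink; max matching = max flow.
Augmenting path X1→Y1 (+1); matched 1.
Augmenting path X2→Y4 (+1); matched 2.
Augmenting path X3→Y2 (+1); matched 3.
Augmenting path X4→Y3 (+1); matched 4.
Augmenting path X5→Y2→X3→Y1→X1→Y5 (+1); matched 5.
No augmenting path remains; maximum matching = 5.
König certificate: {X1, X2, X3, Y2, Y3} is a vertex cover of size 5 (every listed pair touches it), so no matching can be larger.

5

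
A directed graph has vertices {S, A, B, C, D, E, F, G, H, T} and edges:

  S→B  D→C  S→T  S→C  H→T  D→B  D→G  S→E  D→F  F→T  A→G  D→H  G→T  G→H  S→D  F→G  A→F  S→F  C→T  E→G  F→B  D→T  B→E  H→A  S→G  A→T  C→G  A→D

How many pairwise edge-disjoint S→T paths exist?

Assign every edge capacity 1; by Menger, the answer equals the max flow.
Path S→T (+1); total 1.
Path S→C→T (+1); total 2.
Path S→D→T (+1); total 3.
Path S→F→T (+1); total 4.
Path S→G→T (+1); total 5.
Path S→E→G→H→T (+1); total 6.
No residual S→T path; max flow = 6.
Certifying cut of size 6: {E→G, S→C, S→D, S→F, S→G, S→T}.

6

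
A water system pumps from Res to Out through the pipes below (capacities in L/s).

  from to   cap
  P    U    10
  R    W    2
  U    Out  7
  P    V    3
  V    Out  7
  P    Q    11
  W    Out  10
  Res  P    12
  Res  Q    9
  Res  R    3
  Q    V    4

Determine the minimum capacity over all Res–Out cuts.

16

Augment Res→P→U→Out: bottleneck 7, flow now 7.
Augment Res→P→V→Out: bottleneck 3, flow now 10.
Augment Res→Q→V→Out: bottleneck 4, flow now 14.
Augment Res→R→W→Out: bottleneck 2, flow now 16.
No augmenting path remains; maximum flow = 16.
By max-flow min-cut, the minimum cut capacity equals the max flow.
In the residual graph, reachable from Res: {Res, P, Q, R, U}.
Min-cut edges: P→V (3), Q→V (4), R→W (2), U→Out (7); capacity 3 + 4 + 2 + 7 = 16.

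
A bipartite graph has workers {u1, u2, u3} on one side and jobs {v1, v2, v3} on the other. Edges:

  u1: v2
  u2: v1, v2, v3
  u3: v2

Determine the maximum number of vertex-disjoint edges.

2

Unit-capacity flow: source→left, listed edges, right→sink; max matching = max flow.
Augmenting path u1→v2 (+1); matched 1.
Augmenting path u2→v1 (+1); matched 2.
No augmenting path remains; maximum matching = 2.
König certificate: {u2, v2} is a vertex cover of size 2 (every listed pair touches it), so no matching can be larger.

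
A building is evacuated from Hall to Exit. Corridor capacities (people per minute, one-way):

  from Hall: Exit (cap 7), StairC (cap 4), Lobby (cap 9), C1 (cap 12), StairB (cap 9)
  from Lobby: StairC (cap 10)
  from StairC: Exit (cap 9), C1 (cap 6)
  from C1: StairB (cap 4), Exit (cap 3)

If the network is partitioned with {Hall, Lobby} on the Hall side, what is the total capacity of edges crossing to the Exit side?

42

Edges leaving {Hall, Lobby}: Hall→StairC (4), Hall→C1 (12), Hall→StairB (9), Hall→Exit (7), Lobby→StairC (10).
Cut capacity = 4 + 12 + 9 + 7 + 10 = 42.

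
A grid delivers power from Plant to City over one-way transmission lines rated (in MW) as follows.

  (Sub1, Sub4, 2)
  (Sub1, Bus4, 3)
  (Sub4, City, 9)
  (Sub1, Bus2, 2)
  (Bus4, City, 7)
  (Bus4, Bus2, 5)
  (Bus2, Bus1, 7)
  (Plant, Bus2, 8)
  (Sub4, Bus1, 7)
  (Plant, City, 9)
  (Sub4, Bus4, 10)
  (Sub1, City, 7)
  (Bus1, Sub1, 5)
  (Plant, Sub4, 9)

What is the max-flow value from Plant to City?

23

Augment Plant→City: bottleneck 9, flow now 9.
Augment Plant→Sub4→City: bottleneck 9, flow now 18.
Augment Plant→Bus2→Bus1→Sub1→City: bottleneck 5, flow now 23.
No augmenting path remains; maximum flow = 23.
In the residual graph, reachable from Plant: {Plant, Bus2, Bus1}.
Min-cut edges: Plant→Sub4 (9), Plant→City (9), Bus1→Sub1 (5); capacity 9 + 9 + 5 = 23.
This cut is saturated, so no flow can exceed 23.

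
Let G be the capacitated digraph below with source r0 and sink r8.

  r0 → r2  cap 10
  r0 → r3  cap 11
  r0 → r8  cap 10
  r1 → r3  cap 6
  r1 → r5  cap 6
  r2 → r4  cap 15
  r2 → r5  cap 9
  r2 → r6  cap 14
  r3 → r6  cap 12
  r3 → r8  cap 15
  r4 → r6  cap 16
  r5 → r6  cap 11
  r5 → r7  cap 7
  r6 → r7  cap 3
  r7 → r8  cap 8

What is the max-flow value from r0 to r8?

Augment r0→r8: bottleneck 10, flow now 10.
Augment r0→r3→r8: bottleneck 11, flow now 21.
Augment r0→r2→r5→r7→r8: bottleneck 7, flow now 28.
Augment r0→r2→r6→r7→r8: bottleneck 1, flow now 29.
No augmenting path remains; maximum flow = 29.
In the residual graph, reachable from r0: {r0, r2, r4, r5, r6, r7}.
Min-cut edges: r0→r3 (11), r0→r8 (10), r7→r8 (8); capacity 11 + 10 + 8 = 29.
This cut is saturated, so no flow can exceed 29.

29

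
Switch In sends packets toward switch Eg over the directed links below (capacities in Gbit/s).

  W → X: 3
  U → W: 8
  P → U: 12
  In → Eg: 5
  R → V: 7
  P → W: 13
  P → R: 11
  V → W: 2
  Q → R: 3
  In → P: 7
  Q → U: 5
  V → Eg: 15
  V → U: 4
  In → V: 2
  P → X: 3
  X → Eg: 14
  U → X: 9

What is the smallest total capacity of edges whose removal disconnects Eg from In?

14

Augment In→Eg: bottleneck 5, flow now 5.
Augment In→V→Eg: bottleneck 2, flow now 7.
Augment In→P→X→Eg: bottleneck 3, flow now 10.
Augment In→P→R→V→Eg: bottleneck 4, flow now 14.
No augmenting path remains; maximum flow = 14.
By max-flow min-cut, the minimum cut capacity equals the max flow.
In the residual graph, reachable from In: {In}.
Min-cut edges: In→P (7), In→V (2), In→Eg (5); capacity 7 + 2 + 5 = 14.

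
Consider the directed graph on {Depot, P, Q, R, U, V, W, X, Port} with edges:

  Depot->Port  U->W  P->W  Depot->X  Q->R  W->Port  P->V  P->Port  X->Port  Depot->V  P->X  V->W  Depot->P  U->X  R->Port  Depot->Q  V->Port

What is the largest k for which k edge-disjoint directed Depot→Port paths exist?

5

Assign every edge capacity 1; by Menger, the answer equals the max flow.
Path Depot→Port (+1); total 1.
Path Depot→P→Port (+1); total 2.
Path Depot→V→Port (+1); total 3.
Path Depot→X→Port (+1); total 4.
Path Depot→Q→R→Port (+1); total 5.
No residual Depot→Port path; max flow = 5.
Certifying cut of size 5: {Depot→P, Depot→Port, Depot→Q, Depot→V, Depot→X}.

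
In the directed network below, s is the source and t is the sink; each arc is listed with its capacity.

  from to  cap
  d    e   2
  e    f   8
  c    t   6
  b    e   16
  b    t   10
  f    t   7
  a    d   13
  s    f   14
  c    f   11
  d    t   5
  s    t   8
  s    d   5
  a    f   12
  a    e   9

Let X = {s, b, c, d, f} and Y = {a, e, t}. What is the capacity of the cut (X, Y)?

54

Edges leaving {s, b, c, d, f}: s→t (8), b→e (16), b→t (10), c→t (6), d→e (2), d→t (5), f→t (7).
Cut capacity = 8 + 16 + 10 + 6 + 2 + 5 + 7 = 54.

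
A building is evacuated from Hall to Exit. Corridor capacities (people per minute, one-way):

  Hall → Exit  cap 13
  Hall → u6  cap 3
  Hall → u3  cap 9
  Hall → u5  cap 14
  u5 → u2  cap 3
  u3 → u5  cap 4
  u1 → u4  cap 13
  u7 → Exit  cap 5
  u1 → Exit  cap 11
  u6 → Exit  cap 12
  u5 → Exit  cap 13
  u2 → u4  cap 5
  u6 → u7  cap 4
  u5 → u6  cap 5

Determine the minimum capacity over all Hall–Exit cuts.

Augment Hall→Exit: bottleneck 13, flow now 13.
Augment Hall→u5→Exit: bottleneck 13, flow now 26.
Augment Hall→u6→Exit: bottleneck 3, flow now 29.
Augment Hall→u5→u6→Exit: bottleneck 1, flow now 30.
Augment Hall→u3→u5→u6→Exit: bottleneck 4, flow now 34.
No augmenting path remains; maximum flow = 34.
By max-flow min-cut, the minimum cut capacity equals the max flow.
In the residual graph, reachable from Hall: {Hall, u3}.
Min-cut edges: Hall→u5 (14), Hall→u6 (3), Hall→Exit (13), u3→u5 (4); capacity 14 + 3 + 13 + 4 = 34.

34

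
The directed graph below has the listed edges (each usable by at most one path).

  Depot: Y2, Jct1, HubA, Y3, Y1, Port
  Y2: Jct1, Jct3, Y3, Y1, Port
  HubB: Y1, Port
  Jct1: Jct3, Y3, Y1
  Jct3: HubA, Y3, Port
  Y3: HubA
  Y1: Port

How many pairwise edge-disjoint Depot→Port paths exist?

4

Assign every edge capacity 1; by Menger, the answer equals the max flow.
Path Depot→Port (+1); total 1.
Path Depot→Y2→Port (+1); total 2.
Path Depot→Y1→Port (+1); total 3.
Path Depot→Jct1→Jct3→Port (+1); total 4.
No residual Depot→Port path; max flow = 4.
Certifying cut of size 4: {Depot→Jct1, Depot→Port, Depot→Y1, Depot→Y2}.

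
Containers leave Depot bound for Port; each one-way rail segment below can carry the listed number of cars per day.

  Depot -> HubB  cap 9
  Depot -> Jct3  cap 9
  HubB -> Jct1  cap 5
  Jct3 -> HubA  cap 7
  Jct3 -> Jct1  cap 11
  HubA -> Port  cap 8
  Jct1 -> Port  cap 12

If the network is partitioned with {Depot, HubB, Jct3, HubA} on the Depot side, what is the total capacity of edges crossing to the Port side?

Edges leaving {Depot, HubB, Jct3, HubA}: HubB→Jct1 (5), Jct3→Jct1 (11), HubA→Port (8).
Cut capacity = 5 + 11 + 8 = 24.

24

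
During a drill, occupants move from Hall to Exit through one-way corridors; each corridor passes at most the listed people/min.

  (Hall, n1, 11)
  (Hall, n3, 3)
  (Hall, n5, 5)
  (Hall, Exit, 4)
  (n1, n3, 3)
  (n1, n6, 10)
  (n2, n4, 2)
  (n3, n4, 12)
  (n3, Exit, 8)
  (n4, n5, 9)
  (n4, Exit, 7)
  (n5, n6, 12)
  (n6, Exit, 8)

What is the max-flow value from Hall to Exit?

18

Augment Hall→Exit: bottleneck 4, flow now 4.
Augment Hall→n3→Exit: bottleneck 3, flow now 7.
Augment Hall→n1→n3→Exit: bottleneck 3, flow now 10.
Augment Hall→n1→n6→Exit: bottleneck 8, flow now 18.
No augmenting path remains; maximum flow = 18.
In the residual graph, reachable from Hall: {Hall, n1, n5, n6}.
Min-cut edges: Hall→n3 (3), Hall→Exit (4), n1→n3 (3), n6→Exit (8); capacity 3 + 4 + 3 + 8 = 18.
This cut is saturated, so no flow can exceed 18.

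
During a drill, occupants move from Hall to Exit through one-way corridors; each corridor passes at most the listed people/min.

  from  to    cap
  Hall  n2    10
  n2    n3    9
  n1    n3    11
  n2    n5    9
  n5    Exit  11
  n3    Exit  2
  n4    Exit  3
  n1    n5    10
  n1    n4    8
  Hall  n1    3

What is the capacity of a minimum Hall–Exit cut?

13

Augment Hall→n1→n3→Exit: bottleneck 2, flow now 2.
Augment Hall→n1→n4→Exit: bottleneck 1, flow now 3.
Augment Hall→n2→n5→Exit: bottleneck 9, flow now 12.
Augment Hall→n2→n3→n1→n4→Exit: bottleneck 1, flow now 13. (uses reverse residual edge)
No augmenting path remains; maximum flow = 13.
By max-flow min-cut, the minimum cut capacity equals the max flow.
In the residual graph, reachable from Hall: {Hall}.
Min-cut edges: Hall→n1 (3), Hall→n2 (10); capacity 3 + 10 = 13.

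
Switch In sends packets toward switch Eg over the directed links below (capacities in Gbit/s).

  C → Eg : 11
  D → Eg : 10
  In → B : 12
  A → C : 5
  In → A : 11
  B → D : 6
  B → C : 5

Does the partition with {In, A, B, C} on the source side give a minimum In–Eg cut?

No — its capacity is 17, but the minimum cut has capacity 16.

Given cut capacity: 6 + 11 = 17.
Augment In→A→C→Eg: bottleneck 5, flow now 5.
Augment In→B→C→Eg: bottleneck 5, flow now 10.
Augment In→B→D→Eg: bottleneck 6, flow now 16.
No augmenting path remains; maximum flow = 16.
In the residual graph, reachable from In: {In, A, B}.
Min-cut edges: A→C (5), B→C (5), B→D (6); capacity 5 + 5 + 6 = 16.
Cut capacity 17 exceeds the max flow 16, so it is not minimum.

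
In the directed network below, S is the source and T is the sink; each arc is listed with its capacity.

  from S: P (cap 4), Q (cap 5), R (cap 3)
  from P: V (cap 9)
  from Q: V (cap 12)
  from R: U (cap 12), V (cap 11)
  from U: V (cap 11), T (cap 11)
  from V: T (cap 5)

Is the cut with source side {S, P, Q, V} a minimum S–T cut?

Given cut capacity: 3 + 5 = 8.
Augment S→P→V→T: bottleneck 4, flow now 4.
Augment S→Q→V→T: bottleneck 1, flow now 5.
Augment S→R→U→T: bottleneck 3, flow now 8.
No augmenting path remains; maximum flow = 8.
Cut capacity 8 equals the max flow, so it is a minimum cut.

Yes — it is a minimum cut (capacity 8).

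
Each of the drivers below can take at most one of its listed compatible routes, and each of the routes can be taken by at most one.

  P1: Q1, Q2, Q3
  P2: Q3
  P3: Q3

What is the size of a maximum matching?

2

Unit-capacity flow: source→left, listed edges, right→sink; max matching = max flow.
Augmenting path P1→Q1 (+1); matched 1.
Augmenting path P2→Q3 (+1); matched 2.
No augmenting path remains; maximum matching = 2.
König certificate: {P1, Q3} is a vertex cover of size 2 (every listed pair touches it), so no matching can be larger.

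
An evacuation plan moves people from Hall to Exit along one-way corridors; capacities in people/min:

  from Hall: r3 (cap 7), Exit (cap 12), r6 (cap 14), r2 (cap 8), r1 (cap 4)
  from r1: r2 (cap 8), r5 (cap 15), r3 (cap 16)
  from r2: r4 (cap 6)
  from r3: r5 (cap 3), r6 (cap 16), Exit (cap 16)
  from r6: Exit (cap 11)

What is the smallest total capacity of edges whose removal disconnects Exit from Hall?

Augment Hall→Exit: bottleneck 12, flow now 12.
Augment Hall→r3→Exit: bottleneck 7, flow now 19.
Augment Hall→r6→Exit: bottleneck 11, flow now 30.
Augment Hall→r1→r3→Exit: bottleneck 4, flow now 34.
No augmenting path remains; maximum flow = 34.
By max-flow min-cut, the minimum cut capacity equals the max flow.
In the residual graph, reachable from Hall: {Hall, r2, r4, r6}.
Min-cut edges: Hall→r1 (4), Hall→r3 (7), Hall→Exit (12), r6→Exit (11); capacity 4 + 7 + 12 + 11 = 34.

34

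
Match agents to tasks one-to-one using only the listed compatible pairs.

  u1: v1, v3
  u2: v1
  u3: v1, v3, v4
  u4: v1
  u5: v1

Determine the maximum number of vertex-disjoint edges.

3

Unit-capacity flow: source→left, listed edges, right→sink; max matching = max flow.
Augmenting path u1→v1 (+1); matched 1.
Augmenting path u3→v3 (+1); matched 2.
Augmenting path u2→v1→u1→v3→u3→v4 (+1); matched 3.
No augmenting path remains; maximum matching = 3.
König certificate: {u1, u3, v1} is a vertex cover of size 3 (every listed pair touches it), so no matching can be larger.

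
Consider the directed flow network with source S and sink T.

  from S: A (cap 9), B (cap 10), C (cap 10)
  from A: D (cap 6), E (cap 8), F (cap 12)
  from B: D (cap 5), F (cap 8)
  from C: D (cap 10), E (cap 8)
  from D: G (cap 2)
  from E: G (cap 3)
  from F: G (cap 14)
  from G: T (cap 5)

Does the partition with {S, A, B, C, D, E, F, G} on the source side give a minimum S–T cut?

Given cut capacity: 5 = 5.
Augment S→A→D→G→T: bottleneck 2, flow now 2.
Augment S→A→E→G→T: bottleneck 3, flow now 5.
No augmenting path remains; maximum flow = 5.
Cut capacity 5 equals the max flow, so it is a minimum cut.

Yes — it is a minimum cut (capacity 5).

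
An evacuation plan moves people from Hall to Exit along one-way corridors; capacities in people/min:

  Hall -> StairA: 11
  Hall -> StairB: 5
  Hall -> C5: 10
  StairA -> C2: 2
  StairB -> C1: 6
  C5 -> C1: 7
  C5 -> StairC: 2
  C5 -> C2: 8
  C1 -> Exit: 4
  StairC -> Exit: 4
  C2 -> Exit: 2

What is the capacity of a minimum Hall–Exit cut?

8

Augment Hall→StairA→C2→Exit: bottleneck 2, flow now 2.
Augment Hall→StairB→C1→Exit: bottleneck 4, flow now 6.
Augment Hall→C5→StairC→Exit: bottleneck 2, flow now 8.
No augmenting path remains; maximum flow = 8.
By max-flow min-cut, the minimum cut capacity equals the max flow.
In the residual graph, reachable from Hall: {Hall, StairA, StairB, C5, C1, C2}.
Min-cut edges: C5→StairC (2), C1→Exit (4), C2→Exit (2); capacity 2 + 4 + 2 = 8.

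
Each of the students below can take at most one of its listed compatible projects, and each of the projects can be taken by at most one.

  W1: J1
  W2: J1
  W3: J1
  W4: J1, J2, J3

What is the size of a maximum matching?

2

Unit-capacity flow: source→left, listed edges, right→sink; max matching = max flow.
Augmenting path W1→J1 (+1); matched 1.
Augmenting path W4→J2 (+1); matched 2.
No augmenting path remains; maximum matching = 2.
König certificate: {W4, J1} is a vertex cover of size 2 (every listed pair touches it), so no matching can be larger.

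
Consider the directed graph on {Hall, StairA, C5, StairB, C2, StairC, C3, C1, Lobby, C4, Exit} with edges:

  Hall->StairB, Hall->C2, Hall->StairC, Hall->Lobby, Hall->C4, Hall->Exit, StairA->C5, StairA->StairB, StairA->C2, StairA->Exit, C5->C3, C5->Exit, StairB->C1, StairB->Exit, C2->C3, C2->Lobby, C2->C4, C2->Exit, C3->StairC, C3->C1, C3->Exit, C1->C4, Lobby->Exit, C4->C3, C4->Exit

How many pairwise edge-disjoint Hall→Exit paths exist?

Assign every edge capacity 1; by Menger, the answer equals the max flow.
Path Hall→Exit (+1); total 1.
Path Hall→StairB→Exit (+1); total 2.
Path Hall→C2→Exit (+1); total 3.
Path Hall→Lobby→Exit (+1); total 4.
Path Hall→C4→Exit (+1); total 5.
No residual Hall→Exit path; max flow = 5.
Certifying cut of size 5: {Hall→C2, Hall→C4, Hall→Exit, Hall→Lobby, Hall→StairB}.

5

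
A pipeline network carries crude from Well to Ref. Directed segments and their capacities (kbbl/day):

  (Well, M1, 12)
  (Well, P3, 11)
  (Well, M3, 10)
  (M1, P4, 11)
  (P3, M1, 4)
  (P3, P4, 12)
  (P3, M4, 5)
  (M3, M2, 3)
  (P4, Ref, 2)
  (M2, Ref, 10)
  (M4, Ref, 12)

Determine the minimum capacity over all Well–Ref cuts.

10

Augment Well→M1→P4→Ref: bottleneck 2, flow now 2.
Augment Well→P3→M4→Ref: bottleneck 5, flow now 7.
Augment Well→M3→M2→Ref: bottleneck 3, flow now 10.
No augmenting path remains; maximum flow = 10.
By max-flow min-cut, the minimum cut capacity equals the max flow.
In the residual graph, reachable from Well: {Well, M1, P3, M3, P4}.
Min-cut edges: P3→M4 (5), M3→M2 (3), P4→Ref (2); capacity 5 + 3 + 2 = 10.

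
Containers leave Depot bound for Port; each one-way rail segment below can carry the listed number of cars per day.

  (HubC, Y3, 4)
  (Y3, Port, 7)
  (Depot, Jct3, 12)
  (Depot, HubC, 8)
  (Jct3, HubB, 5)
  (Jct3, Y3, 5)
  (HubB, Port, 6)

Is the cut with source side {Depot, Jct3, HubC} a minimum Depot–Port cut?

No — its capacity is 14, but the minimum cut has capacity 12.

Given cut capacity: 5 + 5 + 4 = 14.
Augment Depot→Jct3→Y3→Port: bottleneck 5, flow now 5.
Augment Depot→Jct3→HubB→Port: bottleneck 5, flow now 10.
Augment Depot→HubC→Y3→Port: bottleneck 2, flow now 12.
No augmenting path remains; maximum flow = 12.
In the residual graph, reachable from Depot: {Depot, Jct3, HubC, Y3}.
Min-cut edges: Jct3→HubB (5), Y3→Port (7); capacity 5 + 7 = 12.
Cut capacity 14 exceeds the max flow 12, so it is not minimum.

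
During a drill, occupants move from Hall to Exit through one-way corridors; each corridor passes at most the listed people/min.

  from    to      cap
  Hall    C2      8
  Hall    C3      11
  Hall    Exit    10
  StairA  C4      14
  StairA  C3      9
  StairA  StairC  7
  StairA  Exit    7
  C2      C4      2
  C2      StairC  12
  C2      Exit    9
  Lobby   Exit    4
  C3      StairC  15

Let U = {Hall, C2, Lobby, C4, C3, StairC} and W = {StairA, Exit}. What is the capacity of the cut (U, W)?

23

Edges leaving {Hall, C2, Lobby, C4, C3, StairC}: Hall→Exit (10), C2→Exit (9), Lobby→Exit (4).
Cut capacity = 10 + 9 + 4 = 23.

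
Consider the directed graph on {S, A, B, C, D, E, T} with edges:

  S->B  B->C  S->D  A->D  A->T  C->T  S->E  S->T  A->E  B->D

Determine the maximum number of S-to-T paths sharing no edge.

Assign every edge capacity 1; by Menger, the answer equals the max flow.
Path S→T (+1); total 1.
Path S→B→C→T (+1); total 2.
No residual S→T path; max flow = 2.
Certifying cut of size 2: {S→B, S→T}.

2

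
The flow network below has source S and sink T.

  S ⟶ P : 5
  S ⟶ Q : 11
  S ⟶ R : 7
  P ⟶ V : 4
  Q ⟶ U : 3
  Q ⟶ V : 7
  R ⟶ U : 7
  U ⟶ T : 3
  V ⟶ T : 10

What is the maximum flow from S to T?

Augment S→P→V→T: bottleneck 4, flow now 4.
Augment S→Q→U→T: bottleneck 3, flow now 7.
Augment S→Q→V→T: bottleneck 6, flow now 13.
No augmenting path remains; maximum flow = 13.
In the residual graph, reachable from S: {S, P, Q, R, U, V}.
Min-cut edges: U→T (3), V→T (10); capacity 3 + 10 = 13.
This cut is saturated, so no flow can exceed 13.

13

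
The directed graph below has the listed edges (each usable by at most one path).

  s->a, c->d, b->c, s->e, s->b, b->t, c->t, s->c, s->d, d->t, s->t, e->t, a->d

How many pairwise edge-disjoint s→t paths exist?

Assign every edge capacity 1; by Menger, the answer equals the max flow.
Path s→t (+1); total 1.
Path s→b→t (+1); total 2.
Path s→c→t (+1); total 3.
Path s→d→t (+1); total 4.
Path s→e→t (+1); total 5.
No residual s→t path; max flow = 5.
Certifying cut of size 5: {d→t, s→b, s→c, s→e, s→t}.

5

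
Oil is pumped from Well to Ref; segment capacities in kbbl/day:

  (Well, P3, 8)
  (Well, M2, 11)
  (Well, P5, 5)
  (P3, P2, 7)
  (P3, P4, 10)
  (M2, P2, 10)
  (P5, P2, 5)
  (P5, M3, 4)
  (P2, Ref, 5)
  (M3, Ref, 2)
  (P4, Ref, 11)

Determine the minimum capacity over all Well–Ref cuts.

Augment Well→P3→P2→Ref: bottleneck 5, flow now 5.
Augment Well→P3→P4→Ref: bottleneck 3, flow now 8.
Augment Well→P5→M3→Ref: bottleneck 2, flow now 10.
Augment Well→M2→P2→P3→P4→Ref: bottleneck 5, flow now 15. (uses reverse residual edge)
No augmenting path remains; maximum flow = 15.
By max-flow min-cut, the minimum cut capacity equals the max flow.
In the residual graph, reachable from Well: {Well, M2, P5, P2, M3}.
Min-cut edges: Well→P3 (8), P2→Ref (5), M3→Ref (2); capacity 8 + 5 + 2 = 15.

15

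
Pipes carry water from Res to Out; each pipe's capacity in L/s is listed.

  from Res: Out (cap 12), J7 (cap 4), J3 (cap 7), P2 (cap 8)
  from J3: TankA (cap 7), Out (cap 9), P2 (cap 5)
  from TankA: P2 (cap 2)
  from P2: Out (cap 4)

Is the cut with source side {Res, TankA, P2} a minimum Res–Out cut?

Given cut capacity: 4 + 7 + 12 + 4 = 27.
Augment Res→Out: bottleneck 12, flow now 12.
Augment Res→J3→Out: bottleneck 7, flow now 19.
Augment Res→P2→Out: bottleneck 4, flow now 23.
No augmenting path remains; maximum flow = 23.
In the residual graph, reachable from Res: {Res, J7, P2}.
Min-cut edges: Res→J3 (7), Res→Out (12), P2→Out (4); capacity 7 + 12 + 4 = 23.
Cut capacity 27 exceeds the max flow 23, so it is not minimum.

No — its capacity is 27, but the minimum cut has capacity 23.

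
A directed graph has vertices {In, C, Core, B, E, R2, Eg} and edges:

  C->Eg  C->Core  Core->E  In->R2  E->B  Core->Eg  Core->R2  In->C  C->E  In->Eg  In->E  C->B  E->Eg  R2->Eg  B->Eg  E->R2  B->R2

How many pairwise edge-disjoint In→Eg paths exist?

Assign every edge capacity 1; by Menger, the answer equals the max flow.
Path In→Eg (+1); total 1.
Path In→C→Eg (+1); total 2.
Path In→E→Eg (+1); total 3.
Path In→R2→Eg (+1); total 4.
No residual In→Eg path; max flow = 4.
Certifying cut of size 4: {In→C, In→E, In→Eg, In→R2}.

4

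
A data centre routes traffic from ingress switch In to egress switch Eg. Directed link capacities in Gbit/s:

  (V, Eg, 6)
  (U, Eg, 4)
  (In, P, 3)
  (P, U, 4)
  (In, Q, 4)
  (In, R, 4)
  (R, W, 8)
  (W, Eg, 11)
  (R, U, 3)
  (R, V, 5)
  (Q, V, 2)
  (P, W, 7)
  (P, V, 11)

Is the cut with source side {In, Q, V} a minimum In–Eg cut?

Given cut capacity: 3 + 4 + 6 = 13.
Augment In→P→U→Eg: bottleneck 3, flow now 3.
Augment In→Q→V→Eg: bottleneck 2, flow now 5.
Augment In→R→U→Eg: bottleneck 1, flow now 6.
Augment In→R→V→Eg: bottleneck 3, flow now 9.
No augmenting path remains; maximum flow = 9.
In the residual graph, reachable from In: {In, Q}.
Min-cut edges: In→P (3), In→R (4), Q→V (2); capacity 3 + 4 + 2 = 9.
Cut capacity 13 exceeds the max flow 9, so it is not minimum.

No — its capacity is 13, but the minimum cut has capacity 9.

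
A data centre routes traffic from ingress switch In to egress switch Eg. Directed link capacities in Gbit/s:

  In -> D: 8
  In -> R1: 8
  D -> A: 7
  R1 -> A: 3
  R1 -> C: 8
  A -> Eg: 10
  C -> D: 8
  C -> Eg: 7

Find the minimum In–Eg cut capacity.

Augment In→D→A→Eg: bottleneck 7, flow now 7.
Augment In→R1→A→Eg: bottleneck 3, flow now 10.
Augment In→R1→C→Eg: bottleneck 5, flow now 15.
No augmenting path remains; maximum flow = 15.
By max-flow min-cut, the minimum cut capacity equals the max flow.
In the residual graph, reachable from In: {In, D}.
Min-cut edges: In→R1 (8), D→A (7); capacity 8 + 7 = 15.

15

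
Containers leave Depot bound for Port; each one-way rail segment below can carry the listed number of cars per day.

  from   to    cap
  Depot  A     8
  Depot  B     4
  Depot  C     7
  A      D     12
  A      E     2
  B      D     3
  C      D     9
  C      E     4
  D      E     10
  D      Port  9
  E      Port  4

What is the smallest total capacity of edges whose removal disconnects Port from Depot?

Augment Depot→A→D→Port: bottleneck 8, flow now 8.
Augment Depot→B→D→Port: bottleneck 1, flow now 9.
Augment Depot→C→E→Port: bottleneck 4, flow now 13.
No augmenting path remains; maximum flow = 13.
By max-flow min-cut, the minimum cut capacity equals the max flow.
In the residual graph, reachable from Depot: {Depot, A, B, C, D, E}.
Min-cut edges: D→Port (9), E→Port (4); capacity 9 + 4 = 13.

13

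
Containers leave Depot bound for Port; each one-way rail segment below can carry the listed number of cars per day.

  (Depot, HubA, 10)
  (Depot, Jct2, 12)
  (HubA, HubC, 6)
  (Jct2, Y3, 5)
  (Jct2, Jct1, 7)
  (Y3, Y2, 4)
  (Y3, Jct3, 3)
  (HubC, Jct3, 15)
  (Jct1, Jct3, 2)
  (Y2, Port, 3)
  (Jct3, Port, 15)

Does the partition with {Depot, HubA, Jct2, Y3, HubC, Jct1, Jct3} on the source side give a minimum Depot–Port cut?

Given cut capacity: 4 + 15 = 19.
Augment Depot→HubA→HubC→Jct3→Port: bottleneck 6, flow now 6.
Augment Depot→Jct2→Y3→Y2→Port: bottleneck 3, flow now 9.
Augment Depot→Jct2→Y3→Jct3→Port: bottleneck 2, flow now 11.
Augment Depot→Jct2→Jct1→Jct3→Port: bottleneck 2, flow now 13.
No augmenting path remains; maximum flow = 13.
In the residual graph, reachable from Depot: {Depot, HubA, Jct2, Jct1}.
Min-cut edges: HubA→HubC (6), Jct2→Y3 (5), Jct1→Jct3 (2); capacity 6 + 5 + 2 = 13.
Cut capacity 19 exceeds the max flow 13, so it is not minimum.

No — its capacity is 19, but the minimum cut has capacity 13.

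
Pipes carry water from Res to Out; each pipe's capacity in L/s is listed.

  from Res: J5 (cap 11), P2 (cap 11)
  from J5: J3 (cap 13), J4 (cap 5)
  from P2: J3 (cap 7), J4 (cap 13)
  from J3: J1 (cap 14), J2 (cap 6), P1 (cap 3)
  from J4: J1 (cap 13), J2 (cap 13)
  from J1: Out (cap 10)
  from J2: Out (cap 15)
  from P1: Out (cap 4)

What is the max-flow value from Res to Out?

Augment Res→J5→J3→J1→Out: bottleneck 10, flow now 10.
Augment Res→J5→J3→J2→Out: bottleneck 1, flow now 11.
Augment Res→P2→J3→J2→Out: bottleneck 5, flow now 16.
Augment Res→P2→J3→P1→Out: bottleneck 2, flow now 18.
Augment Res→P2→J4→J2→Out: bottleneck 4, flow now 22.
No augmenting path remains; maximum flow = 22.
In the residual graph, reachable from Res: {Res}.
Min-cut edges: Res→J5 (11), Res→P2 (11); capacity 11 + 11 = 22.
This cut is saturated, so no flow can exceed 22.

22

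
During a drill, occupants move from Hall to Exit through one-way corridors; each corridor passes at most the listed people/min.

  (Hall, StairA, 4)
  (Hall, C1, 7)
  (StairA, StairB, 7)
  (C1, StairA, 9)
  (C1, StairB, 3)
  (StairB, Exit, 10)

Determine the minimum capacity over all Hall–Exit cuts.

10

Augment Hall→StairA→StairB→Exit: bottleneck 4, flow now 4.
Augment Hall→C1→StairB→Exit: bottleneck 3, flow now 7.
Augment Hall→C1→StairA→StairB→Exit: bottleneck 3, flow now 10.
No augmenting path remains; maximum flow = 10.
By max-flow min-cut, the minimum cut capacity equals the max flow.
In the residual graph, reachable from Hall: {Hall, StairA, C1}.
Min-cut edges: StairA→StairB (7), C1→StairB (3); capacity 7 + 3 = 10.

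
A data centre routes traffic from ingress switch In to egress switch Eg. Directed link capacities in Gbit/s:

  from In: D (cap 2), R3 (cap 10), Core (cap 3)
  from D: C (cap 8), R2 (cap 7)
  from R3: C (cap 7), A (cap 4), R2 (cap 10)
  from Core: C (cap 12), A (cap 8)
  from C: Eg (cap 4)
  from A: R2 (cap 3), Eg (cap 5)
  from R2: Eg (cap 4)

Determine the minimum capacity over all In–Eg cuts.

Augment In→D→C→Eg: bottleneck 2, flow now 2.
Augment In→R3→C→Eg: bottleneck 2, flow now 4.
Augment In→R3→A→Eg: bottleneck 4, flow now 8.
Augment In→R3→R2→Eg: bottleneck 4, flow now 12.
Augment In→Core→A→Eg: bottleneck 1, flow now 13.
No augmenting path remains; maximum flow = 13.
By max-flow min-cut, the minimum cut capacity equals the max flow.
In the residual graph, reachable from In: {In, D, R3, Core, C, A, R2}.
Min-cut edges: C→Eg (4), A→Eg (5), R2→Eg (4); capacity 4 + 5 + 4 = 13.

13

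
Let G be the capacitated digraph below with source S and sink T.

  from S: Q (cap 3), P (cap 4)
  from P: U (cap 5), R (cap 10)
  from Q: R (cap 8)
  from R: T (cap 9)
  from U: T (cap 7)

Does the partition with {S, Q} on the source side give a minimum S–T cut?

Given cut capacity: 4 + 8 = 12.
Augment S→P→R→T: bottleneck 4, flow now 4.
Augment S→Q→R→T: bottleneck 3, flow now 7.
No augmenting path remains; maximum flow = 7.
In the residual graph, reachable from S: {S}.
Min-cut edges: S→P (4), S→Q (3); capacity 4 + 3 = 7.
Cut capacity 12 exceeds the max flow 7, so it is not minimum.

No — its capacity is 12, but the minimum cut has capacity 7.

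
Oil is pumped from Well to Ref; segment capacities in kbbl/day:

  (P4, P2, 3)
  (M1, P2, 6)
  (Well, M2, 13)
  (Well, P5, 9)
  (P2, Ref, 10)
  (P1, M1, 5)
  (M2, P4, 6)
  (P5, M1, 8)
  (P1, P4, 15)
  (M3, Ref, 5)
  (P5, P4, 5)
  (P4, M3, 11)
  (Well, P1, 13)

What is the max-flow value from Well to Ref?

Augment Well→P5→P4→P2→Ref: bottleneck 3, flow now 3.
Augment Well→P5→P4→M3→Ref: bottleneck 2, flow now 5.
Augment Well→P5→M1→P2→Ref: bottleneck 4, flow now 9.
Augment Well→M2→P4→M3→Ref: bottleneck 3, flow now 12.
Augment Well→P1→M1→P2→Ref: bottleneck 2, flow now 14.
No augmenting path remains; maximum flow = 14.
In the residual graph, reachable from Well: {Well, P5, M2, P1, P4, M1, M3}.
Min-cut edges: P4→P2 (3), M1→P2 (6), M3→Ref (5); capacity 3 + 6 + 5 = 14.
This cut is saturated, so no flow can exceed 14.

14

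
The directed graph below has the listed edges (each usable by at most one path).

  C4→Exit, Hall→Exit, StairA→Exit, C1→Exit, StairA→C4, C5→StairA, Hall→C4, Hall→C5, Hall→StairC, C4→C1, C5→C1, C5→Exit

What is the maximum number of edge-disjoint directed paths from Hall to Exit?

3

Assign every edge capacity 1; by Menger, the answer equals the max flow.
Path Hall→Exit (+1); total 1.
Path Hall→C5→Exit (+1); total 2.
Path Hall→C4→Exit (+1); total 3.
No residual Hall→Exit path; max flow = 3.
Certifying cut of size 3: {Hall→C4, Hall→C5, Hall→Exit}.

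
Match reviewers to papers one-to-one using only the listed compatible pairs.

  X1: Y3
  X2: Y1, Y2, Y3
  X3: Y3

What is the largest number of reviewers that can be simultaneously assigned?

Unit-capacity flow: source→left, listed edges, right→sink; max matching = max flow.
Augmenting path X1→Y3 (+1); matched 1.
Augmenting path X2→Y1 (+1); matched 2.
No augmenting path remains; maximum matching = 2.
König certificate: {X2, Y3} is a vertex cover of size 2 (every listed pair touches it), so no matching can be larger.

2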